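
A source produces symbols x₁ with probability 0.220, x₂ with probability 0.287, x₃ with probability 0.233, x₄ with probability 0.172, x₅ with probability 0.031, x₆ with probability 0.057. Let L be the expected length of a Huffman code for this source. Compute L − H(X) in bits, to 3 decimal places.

0.033 bits

Entropy H = −Σ p log₂ p ≈ 2.3148 bits.
Huffman merges: 31/1000+57/1000→11/125; 11/125+43/250→13/50; 11/50+233/1000→453/1000; 13/50+287/1000→547/1000; 453/1000+547/1000→1. L = 587/250 ≈ 2.3480.
L − H = 2.3480 − 2.3148 = 0.033 bits.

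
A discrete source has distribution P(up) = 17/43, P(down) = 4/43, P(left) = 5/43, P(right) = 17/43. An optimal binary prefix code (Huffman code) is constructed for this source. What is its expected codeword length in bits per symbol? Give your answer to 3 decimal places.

1.814 bits/symbol

Repeatedly combine the two least-probable nodes; the expected code length is the sum of the merged weights.
merge 4/43 + 5/43 → 9/43
merge 9/43 + 17/43 → 26/43
merge 17/43 + 26/43 → 1
L = 9/43 + 26/43 + 1 = 78/43 ≈ 1.814 bits/symbol.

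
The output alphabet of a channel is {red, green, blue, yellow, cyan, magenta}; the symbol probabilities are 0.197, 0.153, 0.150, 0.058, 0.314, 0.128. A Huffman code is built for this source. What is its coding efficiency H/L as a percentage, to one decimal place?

97.6%

Entropy H = −Σ p log₂ p ≈ 2.4293 bits.
Huffman merges: 29/500+16/125→93/500; 3/20+153/1000→303/1000; 93/500+197/1000→383/1000; 303/1000+157/500→617/1000; 383/1000+617/1000→1. L = 2489/1000 ≈ 2.4890.
Efficiency = H/L = 2.4293/2.4890 = 97.6%.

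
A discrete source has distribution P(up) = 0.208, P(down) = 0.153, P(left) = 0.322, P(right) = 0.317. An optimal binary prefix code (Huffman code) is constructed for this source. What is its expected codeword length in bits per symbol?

Repeatedly combine the two least-probable nodes; the expected code length is the sum of the merged weights.
merge 153/1000 + 26/125 → 361/1000
merge 317/1000 + 161/500 → 639/1000
merge 361/1000 + 639/1000 → 1
L = 361/1000 + 639/1000 + 1 = 2 bits/symbol.

2 bits/symbol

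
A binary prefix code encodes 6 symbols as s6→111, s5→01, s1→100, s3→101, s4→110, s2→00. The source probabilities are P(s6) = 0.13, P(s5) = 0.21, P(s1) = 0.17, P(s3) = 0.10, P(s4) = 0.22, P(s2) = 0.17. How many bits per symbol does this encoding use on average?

L̄ = Σ pᵢ·ℓᵢ = 0.13·3 + 0.21·2 + 0.17·3 + 0.10·3 + 0.22·3 + 0.17·2 = 2.62 bits/symbol.

2.62 bits/symbol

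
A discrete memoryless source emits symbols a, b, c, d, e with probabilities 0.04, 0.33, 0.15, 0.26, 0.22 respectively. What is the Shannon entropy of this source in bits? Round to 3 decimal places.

H = −Σ pᵢ log₂ pᵢ.
−0.04·log₂(0.04) = 0.1858
−0.33·log₂(0.33) = 0.5278
−0.15·log₂(0.15) = 0.4105
−0.26·log₂(0.26) = 0.5053
−0.22·log₂(0.22) = 0.4806
Sum ≈ 2.1100 → 2.110 bits.

2.110 bits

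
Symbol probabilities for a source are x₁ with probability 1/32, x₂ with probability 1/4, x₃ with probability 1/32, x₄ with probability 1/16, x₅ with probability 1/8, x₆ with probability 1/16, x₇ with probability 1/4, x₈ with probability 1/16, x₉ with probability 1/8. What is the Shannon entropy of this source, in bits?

Each probability is a power of 1/2, so log₂(1/p) is an integer.
H = Σ p·log₂(1/p) = 1/32·5 + 1/4·2 + 1/32·5 + 1/16·4 + 1/8·3 + 1/16·4 + 1/4·2 + 1/16·4 + 1/8·3 = 2.8125 bits.

2.8125 bits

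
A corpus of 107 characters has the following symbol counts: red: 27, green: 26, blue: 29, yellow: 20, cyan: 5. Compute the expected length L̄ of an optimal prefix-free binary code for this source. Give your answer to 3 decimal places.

2.234 bits/symbol

Probabilities are the counts divided by 107.
Repeatedly combine the two least-probable nodes; the expected code length is the sum of the merged weights.
merge 5/107 + 20/107 → 25/107
merge 25/107 + 26/107 → 51/107
merge 27/107 + 29/107 → 56/107
merge 51/107 + 56/107 → 1
L = 25/107 + 51/107 + 56/107 + 1 = 239/107 ≈ 2.234 bits/symbol.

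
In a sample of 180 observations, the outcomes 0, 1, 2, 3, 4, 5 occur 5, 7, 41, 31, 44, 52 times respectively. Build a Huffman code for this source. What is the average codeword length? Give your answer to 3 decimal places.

Probabilities are the counts divided by 180.
Repeatedly combine the two least-probable nodes; the expected code length is the sum of the merged weights.
merge 1/36 + 7/180 → 1/15
merge 1/15 + 31/180 → 43/180
merge 41/180 + 43/180 → 7/15
merge 11/45 + 13/45 → 8/15
merge 7/15 + 8/15 → 1
L = 1/15 + 43/180 + 7/15 + 8/15 + 1 = 83/36 ≈ 2.306 bits/symbol.

2.306 bits/symbol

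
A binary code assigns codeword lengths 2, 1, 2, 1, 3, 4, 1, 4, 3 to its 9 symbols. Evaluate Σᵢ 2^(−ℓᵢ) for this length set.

With common denominator 2^4 = 16: Σ 2^(−ℓᵢ) = 4/16 + 8/16 + 4/16 + 8/16 + 2/16 + 1/16 + 8/16 + 1/16 + 2/16 = 38/16 = 2.375.

2.375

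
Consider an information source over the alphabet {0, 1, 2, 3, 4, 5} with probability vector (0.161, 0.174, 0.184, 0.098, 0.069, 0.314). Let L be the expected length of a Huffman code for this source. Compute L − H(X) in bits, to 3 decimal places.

0.063 bits

Entropy H = −Σ p log₂ p ≈ 2.4319 bits.
Huffman merges: 69/1000+49/500→167/1000; 161/1000+167/1000→41/125; 87/500+23/125→179/500; 157/500+41/125→321/500; 179/500+321/500→1. L = 499/200 ≈ 2.4950.
L − H = 2.4950 − 2.4319 = 0.063 bits.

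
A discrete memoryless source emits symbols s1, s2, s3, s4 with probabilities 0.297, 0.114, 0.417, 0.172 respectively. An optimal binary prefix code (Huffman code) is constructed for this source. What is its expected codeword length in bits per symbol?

1.869 bits/symbol

Repeatedly combine the two least-probable nodes; the expected code length is the sum of the merged weights.
merge 57/500 + 43/250 → 143/500
merge 143/500 + 297/1000 → 583/1000
merge 417/1000 + 583/1000 → 1
L = 143/500 + 583/1000 + 1 = 1869/1000 = 1.869 bits/symbol.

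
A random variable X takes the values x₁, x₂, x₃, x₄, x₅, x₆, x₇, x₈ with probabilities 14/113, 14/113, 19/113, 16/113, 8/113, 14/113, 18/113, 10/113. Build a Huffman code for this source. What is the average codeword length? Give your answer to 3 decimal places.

Repeatedly combine the two least-probable nodes; the expected code length is the sum of the merged weights.
merge 8/113 + 10/113 → 18/113
merge 14/113 + 14/113 → 28/113
merge 14/113 + 16/113 → 30/113
merge 18/113 + 18/113 → 36/113
merge 19/113 + 28/113 → 47/113
merge 30/113 + 36/113 → 66/113
merge 47/113 + 66/113 → 1
L = 18/113 + 28/113 + 30/113 + 36/113 + 47/113 + 66/113 + 1 = 338/113 ≈ 2.991 bits/symbol.

2.991 bits/symbol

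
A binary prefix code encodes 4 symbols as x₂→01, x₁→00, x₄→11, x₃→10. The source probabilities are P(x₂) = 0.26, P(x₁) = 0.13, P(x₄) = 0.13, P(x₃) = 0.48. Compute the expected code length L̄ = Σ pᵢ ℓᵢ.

2 bits/symbol

L̄ = Σ pᵢ·ℓᵢ = 0.26·2 + 0.13·2 + 0.13·2 + 0.48·2 = 2 bits/symbol.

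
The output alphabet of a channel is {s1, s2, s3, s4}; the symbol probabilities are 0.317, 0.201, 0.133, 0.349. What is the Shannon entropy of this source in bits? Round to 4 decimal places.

H = −Σ pᵢ log₂ pᵢ.
−0.317·log₂(0.317) = 0.5254
−0.201·log₂(0.201) = 0.4653
−0.133·log₂(0.133) = 0.3871
−0.349·log₂(0.349) = 0.5300
Sum ≈ 1.9078 → 1.9078 bits.

1.9078 bits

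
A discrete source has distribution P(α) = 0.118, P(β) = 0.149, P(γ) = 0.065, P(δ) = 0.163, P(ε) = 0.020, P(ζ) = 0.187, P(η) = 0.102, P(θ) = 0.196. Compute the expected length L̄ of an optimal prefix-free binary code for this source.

2.889 bits/symbol

Repeatedly combine the two least-probable nodes; the expected code length is the sum of the merged weights.
merge 1/50 + 13/200 → 17/200
merge 17/200 + 51/500 → 187/1000
merge 59/500 + 149/1000 → 267/1000
merge 163/1000 + 187/1000 → 7/20
merge 187/1000 + 49/250 → 383/1000
merge 267/1000 + 7/20 → 617/1000
merge 383/1000 + 617/1000 → 1
L = 17/200 + 187/1000 + 267/1000 + 7/20 + 383/1000 + 617/1000 + 1 = 2889/1000 = 2.889 bits/symbol.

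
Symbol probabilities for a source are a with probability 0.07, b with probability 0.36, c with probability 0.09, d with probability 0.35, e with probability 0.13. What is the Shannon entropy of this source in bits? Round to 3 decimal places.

H = −Σ pᵢ log₂ pᵢ.
−0.07·log₂(0.07) = 0.2686
−0.36·log₂(0.36) = 0.5306
−0.09·log₂(0.09) = 0.3127
−0.35·log₂(0.35) = 0.5301
−0.13·log₂(0.13) = 0.3826
Sum ≈ 2.0246 → 2.025 bits.

2.025 bits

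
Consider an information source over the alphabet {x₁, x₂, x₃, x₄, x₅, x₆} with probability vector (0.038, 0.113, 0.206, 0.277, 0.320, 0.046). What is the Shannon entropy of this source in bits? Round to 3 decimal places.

2.248 bits

H = −Σ pᵢ log₂ pᵢ.
−0.038·log₂(0.038) = 0.1793
−0.113·log₂(0.113) = 0.3555
−0.206·log₂(0.206) = 0.4695
−0.277·log₂(0.277) = 0.5130
−0.320·log₂(0.320) = 0.5260
−0.046·log₂(0.046) = 0.2043
Sum ≈ 2.2477 → 2.248 bits.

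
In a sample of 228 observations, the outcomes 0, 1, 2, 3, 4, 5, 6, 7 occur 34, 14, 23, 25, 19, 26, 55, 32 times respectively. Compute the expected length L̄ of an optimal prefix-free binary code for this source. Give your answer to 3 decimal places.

2.904 bits/symbol

Probabilities are the counts divided by 228.
Repeatedly combine the two least-probable nodes; the expected code length is the sum of the merged weights.
merge 7/114 + 1/12 → 11/76
merge 23/228 + 25/228 → 4/19
merge 13/114 + 8/57 → 29/114
merge 11/76 + 17/114 → 67/228
merge 4/19 + 55/228 → 103/228
merge 29/114 + 67/228 → 125/228
merge 103/228 + 125/228 → 1
L = 11/76 + 4/19 + 29/114 + 67/228 + 103/228 + 125/228 + 1 = 331/114 ≈ 2.904 bits/symbol.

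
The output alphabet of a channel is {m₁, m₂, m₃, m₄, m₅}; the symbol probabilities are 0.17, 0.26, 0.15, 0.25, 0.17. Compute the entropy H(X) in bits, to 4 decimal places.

2.2850 bits

H = −Σ pᵢ log₂ pᵢ.
−0.17·log₂(0.17) = 0.4346
−0.26·log₂(0.26) = 0.5053
−0.15·log₂(0.15) = 0.4105
−0.25·log₂(0.25) = 0.5000
−0.17·log₂(0.17) = 0.4346
Sum ≈ 2.2850 → 2.2850 bits.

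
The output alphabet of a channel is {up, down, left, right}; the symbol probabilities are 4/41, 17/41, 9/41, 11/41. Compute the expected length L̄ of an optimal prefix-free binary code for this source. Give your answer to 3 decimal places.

Repeatedly combine the two least-probable nodes; the expected code length is the sum of the merged weights.
merge 4/41 + 9/41 → 13/41
merge 11/41 + 13/41 → 24/41
merge 17/41 + 24/41 → 1
L = 13/41 + 24/41 + 1 = 78/41 ≈ 1.902 bits/symbol.

1.902 bits/symbol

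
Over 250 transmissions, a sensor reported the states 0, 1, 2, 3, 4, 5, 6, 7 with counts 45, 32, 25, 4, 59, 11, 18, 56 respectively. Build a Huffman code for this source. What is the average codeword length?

Probabilities are the counts divided by 250.
Repeatedly combine the two least-probable nodes; the expected code length is the sum of the merged weights.
merge 2/125 + 11/250 → 3/50
merge 3/50 + 9/125 → 33/250
merge 1/10 + 16/125 → 57/250
merge 33/250 + 9/50 → 39/125
merge 28/125 + 57/250 → 113/250
merge 59/250 + 39/125 → 137/250
merge 113/250 + 137/250 → 1
L = 3/50 + 33/250 + 57/250 + 39/125 + 113/250 + 137/250 + 1 = 683/250 = 2.732 bits/symbol.

2.732 bits/symbol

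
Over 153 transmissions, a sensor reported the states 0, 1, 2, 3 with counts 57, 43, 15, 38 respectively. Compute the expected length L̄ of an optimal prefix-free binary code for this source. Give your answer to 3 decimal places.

1.974 bits/symbol

Probabilities are the counts divided by 153.
Repeatedly combine the two least-probable nodes; the expected code length is the sum of the merged weights.
merge 5/51 + 38/153 → 53/153
merge 43/153 + 53/153 → 32/51
merge 19/51 + 32/51 → 1
L = 53/153 + 32/51 + 1 = 302/153 ≈ 1.974 bits/symbol.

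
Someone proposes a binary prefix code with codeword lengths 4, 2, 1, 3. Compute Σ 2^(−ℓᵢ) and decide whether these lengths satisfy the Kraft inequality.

With common denominator 2^4 = 16: Σ 2^(−ℓᵢ) = 1/16 + 4/16 + 8/16 + 2/16 = 15/16 = 0.9375.
Kraft's inequality requires Σ ≤ 1; here Σ = 0.9375 ≤ 1, so such a prefix code exists.

0.9375; yes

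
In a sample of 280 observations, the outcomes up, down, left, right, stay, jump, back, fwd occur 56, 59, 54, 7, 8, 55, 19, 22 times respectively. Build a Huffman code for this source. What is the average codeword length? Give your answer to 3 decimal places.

2.764 bits/symbol

Probabilities are the counts divided by 280.
Repeatedly combine the two least-probable nodes; the expected code length is the sum of the merged weights.
merge 1/40 + 1/35 → 3/56
merge 3/56 + 19/280 → 17/140
merge 11/140 + 17/140 → 1/5
merge 27/140 + 11/56 → 109/280
merge 1/5 + 1/5 → 2/5
merge 59/280 + 109/280 → 3/5
merge 2/5 + 3/5 → 1
L = 3/56 + 17/140 + 1/5 + 109/280 + 2/5 + 3/5 + 1 = 387/140 ≈ 2.764 bits/symbol.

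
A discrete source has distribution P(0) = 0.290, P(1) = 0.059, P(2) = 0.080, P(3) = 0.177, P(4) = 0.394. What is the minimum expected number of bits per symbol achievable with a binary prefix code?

Repeatedly combine the two least-probable nodes; the expected code length is the sum of the merged weights.
merge 59/1000 + 2/25 → 139/1000
merge 139/1000 + 177/1000 → 79/250
merge 29/100 + 79/250 → 303/500
merge 197/500 + 303/500 → 1
L = 139/1000 + 79/250 + 303/500 + 1 = 2061/1000 = 2.061 bits/symbol.

2.061 bits/symbol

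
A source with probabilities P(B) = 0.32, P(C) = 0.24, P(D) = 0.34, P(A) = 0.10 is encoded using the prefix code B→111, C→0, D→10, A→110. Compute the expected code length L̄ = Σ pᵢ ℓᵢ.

L̄ = Σ pᵢ·ℓᵢ = 0.32·3 + 0.24·1 + 0.34·2 + 0.10·3 = 2.18 bits/symbol.

2.18 bits/symbol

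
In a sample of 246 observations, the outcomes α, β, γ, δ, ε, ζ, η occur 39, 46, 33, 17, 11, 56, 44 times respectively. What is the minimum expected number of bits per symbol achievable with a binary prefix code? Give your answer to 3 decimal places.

2.699 bits/symbol

Probabilities are the counts divided by 246.
Repeatedly combine the two least-probable nodes; the expected code length is the sum of the merged weights.
merge 11/246 + 17/246 → 14/123
merge 14/123 + 11/82 → 61/246
merge 13/82 + 22/123 → 83/246
merge 23/123 + 28/123 → 17/41
merge 61/246 + 83/246 → 24/41
merge 17/41 + 24/41 → 1
L = 14/123 + 61/246 + 83/246 + 17/41 + 24/41 + 1 = 332/123 ≈ 2.699 bits/symbol.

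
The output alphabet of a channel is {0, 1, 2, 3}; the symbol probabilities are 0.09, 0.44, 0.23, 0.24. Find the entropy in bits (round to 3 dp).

1.816 bits

H = −Σ pᵢ log₂ pᵢ.
−0.09·log₂(0.09) = 0.3127
−0.44·log₂(0.44) = 0.5211
−0.23·log₂(0.23) = 0.4877
−0.24·log₂(0.24) = 0.4941
Sum ≈ 1.8156 → 1.816 bits.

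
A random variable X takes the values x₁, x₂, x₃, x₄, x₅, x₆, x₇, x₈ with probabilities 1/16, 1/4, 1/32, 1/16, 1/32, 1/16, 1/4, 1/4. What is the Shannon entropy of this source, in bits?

Each probability is a power of 1/2, so log₂(1/p) is an integer.
H = Σ p·log₂(1/p) = 1/16·4 + 1/4·2 + 1/32·5 + 1/16·4 + 1/32·5 + 1/16·4 + 1/4·2 + 1/4·2 = 2.5625 bits.

2.5625 bits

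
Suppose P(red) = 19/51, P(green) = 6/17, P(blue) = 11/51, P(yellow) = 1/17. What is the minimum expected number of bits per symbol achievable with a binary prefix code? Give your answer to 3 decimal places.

Repeatedly combine the two least-probable nodes; the expected code length is the sum of the merged weights.
merge 1/17 + 11/51 → 14/51
merge 14/51 + 6/17 → 32/51
merge 19/51 + 32/51 → 1
L = 14/51 + 32/51 + 1 = 97/51 ≈ 1.902 bits/symbol.

1.902 bits/symbol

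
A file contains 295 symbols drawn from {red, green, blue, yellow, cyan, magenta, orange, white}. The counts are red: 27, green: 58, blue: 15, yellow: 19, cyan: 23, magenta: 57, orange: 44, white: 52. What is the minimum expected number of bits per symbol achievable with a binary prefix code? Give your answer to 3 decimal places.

Probabilities are the counts divided by 295.
Repeatedly combine the two least-probable nodes; the expected code length is the sum of the merged weights.
merge 3/59 + 19/295 → 34/295
merge 23/295 + 27/295 → 10/59
merge 34/295 + 44/295 → 78/295
merge 10/59 + 52/295 → 102/295
merge 57/295 + 58/295 → 23/59
merge 78/295 + 102/295 → 36/59
merge 23/59 + 36/59 → 1
L = 34/295 + 10/59 + 78/295 + 102/295 + 23/59 + 36/59 + 1 = 854/295 ≈ 2.895 bits/symbol.

2.895 bits/symbol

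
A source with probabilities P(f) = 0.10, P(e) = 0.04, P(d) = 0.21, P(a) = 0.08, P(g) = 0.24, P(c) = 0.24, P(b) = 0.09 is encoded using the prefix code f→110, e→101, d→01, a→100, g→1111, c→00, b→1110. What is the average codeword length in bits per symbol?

2.88 bits/symbol

L̄ = Σ pᵢ·ℓᵢ = 0.10·3 + 0.04·3 + 0.21·2 + 0.08·3 + 0.24·4 + 0.24·2 + 0.09·4 = 2.88 bits/symbol.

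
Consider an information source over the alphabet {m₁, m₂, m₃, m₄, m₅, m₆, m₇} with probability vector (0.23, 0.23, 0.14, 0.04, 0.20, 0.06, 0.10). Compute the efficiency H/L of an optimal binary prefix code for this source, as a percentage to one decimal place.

98.4%

Entropy H = −Σ p log₂ p ≈ 2.5983 bits.
Huffman merges: 1/25+3/50→1/10; 1/10+1/10→1/5; 7/50+1/5→17/50; 1/5+23/100→43/100; 23/100+17/50→57/100; 43/100+57/100→1. L = 66/25 ≈ 2.6400.
Efficiency = H/L = 2.5983/2.6400 = 98.4%.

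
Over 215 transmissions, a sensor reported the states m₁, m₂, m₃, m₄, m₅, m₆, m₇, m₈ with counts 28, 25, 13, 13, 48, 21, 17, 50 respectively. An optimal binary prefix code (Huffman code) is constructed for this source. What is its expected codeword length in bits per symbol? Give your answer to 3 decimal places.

Probabilities are the counts divided by 215.
Repeatedly combine the two least-probable nodes; the expected code length is the sum of the merged weights.
merge 13/215 + 13/215 → 26/215
merge 17/215 + 21/215 → 38/215
merge 5/43 + 26/215 → 51/215
merge 28/215 + 38/215 → 66/215
merge 48/215 + 10/43 → 98/215
merge 51/215 + 66/215 → 117/215
merge 98/215 + 117/215 → 1
L = 26/215 + 38/215 + 51/215 + 66/215 + 98/215 + 117/215 + 1 = 611/215 ≈ 2.842 bits/symbol.

2.842 bits/symbol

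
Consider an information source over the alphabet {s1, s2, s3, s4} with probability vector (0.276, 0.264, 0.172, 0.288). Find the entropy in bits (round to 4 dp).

H = −Σ pᵢ log₂ pᵢ.
−0.276·log₂(0.276) = 0.5126
−0.264·log₂(0.264) = 0.5072
−0.172·log₂(0.172) = 0.4368
−0.288·log₂(0.288) = 0.5172
Sum ≈ 1.9739 → 1.9739 bits.

1.9739 bits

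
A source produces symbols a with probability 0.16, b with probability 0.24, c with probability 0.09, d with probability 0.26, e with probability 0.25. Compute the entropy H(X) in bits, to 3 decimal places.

H = −Σ pᵢ log₂ pᵢ.
−0.16·log₂(0.16) = 0.4230
−0.24·log₂(0.24) = 0.4941
−0.09·log₂(0.09) = 0.3127
−0.26·log₂(0.26) = 0.5053
−0.25·log₂(0.25) = 0.5000
Sum ≈ 2.2351 → 2.235 bits.

2.235 bits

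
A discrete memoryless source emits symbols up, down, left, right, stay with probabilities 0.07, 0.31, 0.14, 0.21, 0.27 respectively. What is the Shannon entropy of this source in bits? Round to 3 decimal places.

2.172 bits

H = −Σ pᵢ log₂ pᵢ.
−0.07·log₂(0.07) = 0.2686
−0.31·log₂(0.31) = 0.5238
−0.14·log₂(0.14) = 0.3971
−0.21·log₂(0.21) = 0.4728
−0.27·log₂(0.27) = 0.5100
Sum ≈ 2.1723 → 2.172 bits.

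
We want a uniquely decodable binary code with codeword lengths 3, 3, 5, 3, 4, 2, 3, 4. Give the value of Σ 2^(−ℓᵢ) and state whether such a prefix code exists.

With common denominator 2^5 = 32: Σ 2^(−ℓᵢ) = 4/32 + 4/32 + 1/32 + 4/32 + 2/32 + 8/32 + 4/32 + 2/32 = 29/32 = 0.90625.
Kraft's inequality requires Σ ≤ 1; here Σ = 0.90625 ≤ 1, so such a prefix code exists.

0.90625; yes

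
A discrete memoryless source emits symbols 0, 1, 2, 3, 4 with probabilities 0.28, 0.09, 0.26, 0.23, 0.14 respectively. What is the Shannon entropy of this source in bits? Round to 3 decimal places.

H = −Σ pᵢ log₂ pᵢ.
−0.28·log₂(0.28) = 0.5142
−0.09·log₂(0.09) = 0.3127
−0.26·log₂(0.26) = 0.5053
−0.23·log₂(0.23) = 0.4877
−0.14·log₂(0.14) = 0.3971
Sum ≈ 2.2169 → 2.217 bits.

2.217 bits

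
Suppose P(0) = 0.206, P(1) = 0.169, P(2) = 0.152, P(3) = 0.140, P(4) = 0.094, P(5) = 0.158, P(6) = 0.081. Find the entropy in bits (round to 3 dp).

H = −Σ pᵢ log₂ pᵢ.
−0.206·log₂(0.206) = 0.4695
−0.169·log₂(0.169) = 0.4335
−0.152·log₂(0.152) = 0.4131
−0.140·log₂(0.140) = 0.3971
−0.094·log₂(0.094) = 0.3207
−0.158·log₂(0.158) = 0.4206
−0.081·log₂(0.081) = 0.2937
Sum ≈ 2.7482 → 2.748 bits.

2.748 bits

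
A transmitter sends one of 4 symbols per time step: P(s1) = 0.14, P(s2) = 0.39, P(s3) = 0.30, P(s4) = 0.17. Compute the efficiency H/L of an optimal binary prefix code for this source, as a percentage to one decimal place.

98.1%

Entropy H = −Σ p log₂ p ≈ 1.8826 bits.
Huffman merges: 7/50+17/100→31/100; 3/10+31/100→61/100; 39/100+61/100→1. L = 48/25 ≈ 1.9200.
Efficiency = H/L = 1.8826/1.9200 = 98.1%.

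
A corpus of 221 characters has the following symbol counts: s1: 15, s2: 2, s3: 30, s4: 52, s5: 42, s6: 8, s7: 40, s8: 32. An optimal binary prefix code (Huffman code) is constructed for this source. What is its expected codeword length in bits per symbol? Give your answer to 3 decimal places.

2.733 bits/symbol

Probabilities are the counts divided by 221.
Repeatedly combine the two least-probable nodes; the expected code length is the sum of the merged weights.
merge 2/221 + 8/221 → 10/221
merge 10/221 + 15/221 → 25/221
merge 25/221 + 30/221 → 55/221
merge 32/221 + 40/221 → 72/221
merge 42/221 + 4/17 → 94/221
merge 55/221 + 72/221 → 127/221
merge 94/221 + 127/221 → 1
L = 10/221 + 25/221 + 55/221 + 72/221 + 94/221 + 127/221 + 1 = 604/221 ≈ 2.733 bits/symbol.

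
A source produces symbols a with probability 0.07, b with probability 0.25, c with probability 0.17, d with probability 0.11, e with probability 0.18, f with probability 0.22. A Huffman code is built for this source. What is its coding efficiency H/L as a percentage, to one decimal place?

Entropy H = −Σ p log₂ p ≈ 2.4793 bits.
Huffman merges: 7/100+11/100→9/50; 17/100+9/50→7/20; 9/50+11/50→2/5; 1/4+7/20→3/5; 2/5+3/5→1. L = 253/100 ≈ 2.5300.
Efficiency = H/L = 2.4793/2.5300 = 98.0%.

98.0%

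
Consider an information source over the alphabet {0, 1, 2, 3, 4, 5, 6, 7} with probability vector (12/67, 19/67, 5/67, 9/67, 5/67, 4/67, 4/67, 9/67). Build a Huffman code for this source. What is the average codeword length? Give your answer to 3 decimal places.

2.806 bits/symbol

Repeatedly combine the two least-probable nodes; the expected code length is the sum of the merged weights.
merge 4/67 + 4/67 → 8/67
merge 5/67 + 5/67 → 10/67
merge 8/67 + 9/67 → 17/67
merge 9/67 + 10/67 → 19/67
merge 12/67 + 17/67 → 29/67
merge 19/67 + 19/67 → 38/67
merge 29/67 + 38/67 → 1
L = 8/67 + 10/67 + 17/67 + 19/67 + 29/67 + 38/67 + 1 = 188/67 ≈ 2.806 bits/symbol.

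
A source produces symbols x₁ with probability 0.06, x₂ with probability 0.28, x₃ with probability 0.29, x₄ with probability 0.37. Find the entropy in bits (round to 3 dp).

H = −Σ pᵢ log₂ pᵢ.
−0.06·log₂(0.06) = 0.2435
−0.28·log₂(0.28) = 0.5142
−0.29·log₂(0.29) = 0.5179
−0.37·log₂(0.37) = 0.5307
Sum ≈ 1.8064 → 1.806 bits.

1.806 bits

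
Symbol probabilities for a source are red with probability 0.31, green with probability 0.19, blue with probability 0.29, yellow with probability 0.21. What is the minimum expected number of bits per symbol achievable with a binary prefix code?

2 bits/symbol

Repeatedly combine the two least-probable nodes; the expected code length is the sum of the merged weights.
merge 19/100 + 21/100 → 2/5
merge 29/100 + 31/100 → 3/5
merge 2/5 + 3/5 → 1
L = 2/5 + 3/5 + 1 = 2 bits/symbol.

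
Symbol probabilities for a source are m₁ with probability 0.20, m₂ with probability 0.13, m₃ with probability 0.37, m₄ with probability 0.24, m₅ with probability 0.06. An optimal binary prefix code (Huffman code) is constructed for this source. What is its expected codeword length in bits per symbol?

2.19 bits/symbol

Repeatedly combine the two least-probable nodes; the expected code length is the sum of the merged weights.
merge 3/50 + 13/100 → 19/100
merge 19/100 + 1/5 → 39/100
merge 6/25 + 37/100 → 61/100
merge 39/100 + 61/100 → 1
L = 19/100 + 39/100 + 61/100 + 1 = 219/100 = 2.19 bits/symbol.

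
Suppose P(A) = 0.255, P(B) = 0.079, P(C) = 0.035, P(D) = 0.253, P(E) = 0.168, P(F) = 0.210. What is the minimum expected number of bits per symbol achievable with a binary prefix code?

2.396 bits/symbol

Repeatedly combine the two least-probable nodes; the expected code length is the sum of the merged weights.
merge 7/200 + 79/1000 → 57/500
merge 57/500 + 21/125 → 141/500
merge 21/100 + 253/1000 → 463/1000
merge 51/200 + 141/500 → 537/1000
merge 463/1000 + 537/1000 → 1
L = 57/500 + 141/500 + 463/1000 + 537/1000 + 1 = 599/250 = 2.396 bits/symbol.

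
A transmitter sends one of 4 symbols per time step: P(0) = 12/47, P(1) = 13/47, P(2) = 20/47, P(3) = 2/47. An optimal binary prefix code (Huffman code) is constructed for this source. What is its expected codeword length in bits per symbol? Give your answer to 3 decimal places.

Repeatedly combine the two least-probable nodes; the expected code length is the sum of the merged weights.
merge 2/47 + 12/47 → 14/47
merge 13/47 + 14/47 → 27/47
merge 20/47 + 27/47 → 1
L = 14/47 + 27/47 + 1 = 88/47 ≈ 1.872 bits/symbol.

1.872 bits/symbol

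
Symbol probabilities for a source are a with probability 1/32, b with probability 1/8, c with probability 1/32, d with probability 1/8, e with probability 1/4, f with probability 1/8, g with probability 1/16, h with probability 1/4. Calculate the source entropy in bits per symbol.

Each probability is a power of 1/2, so log₂(1/p) is an integer.
H = Σ p·log₂(1/p) = 1/32·5 + 1/8·3 + 1/32·5 + 1/8·3 + 1/4·2 + 1/8·3 + 1/16·4 + 1/4·2 = 2.6875 bits.

2.6875 bits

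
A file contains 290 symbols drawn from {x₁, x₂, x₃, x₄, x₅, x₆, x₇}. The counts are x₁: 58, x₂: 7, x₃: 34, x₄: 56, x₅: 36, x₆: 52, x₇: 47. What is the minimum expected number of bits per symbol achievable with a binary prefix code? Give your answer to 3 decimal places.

Probabilities are the counts divided by 290.
Repeatedly combine the two least-probable nodes; the expected code length is the sum of the merged weights.
merge 7/290 + 17/145 → 41/290
merge 18/145 + 41/290 → 77/290
merge 47/290 + 26/145 → 99/290
merge 28/145 + 1/5 → 57/145
merge 77/290 + 99/290 → 88/145
merge 57/145 + 88/145 → 1
L = 41/290 + 77/290 + 99/290 + 57/145 + 88/145 + 1 = 797/290 ≈ 2.748 bits/symbol.

2.748 bits/symbol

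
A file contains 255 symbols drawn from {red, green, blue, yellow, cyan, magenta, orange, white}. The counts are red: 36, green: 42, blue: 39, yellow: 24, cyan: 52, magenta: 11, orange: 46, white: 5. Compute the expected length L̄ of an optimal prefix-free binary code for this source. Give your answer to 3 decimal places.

2.835 bits/symbol

Probabilities are the counts divided by 255.
Repeatedly combine the two least-probable nodes; the expected code length is the sum of the merged weights.
merge 1/51 + 11/255 → 16/255
merge 16/255 + 8/85 → 8/51
merge 12/85 + 13/85 → 5/17
merge 8/51 + 14/85 → 82/255
merge 46/255 + 52/255 → 98/255
merge 5/17 + 82/255 → 157/255
merge 98/255 + 157/255 → 1
L = 16/255 + 8/51 + 5/17 + 82/255 + 98/255 + 157/255 + 1 = 241/85 ≈ 2.835 bits/symbol.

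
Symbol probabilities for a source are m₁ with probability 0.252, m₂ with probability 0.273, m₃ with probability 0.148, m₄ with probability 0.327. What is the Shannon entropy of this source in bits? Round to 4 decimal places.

H = −Σ pᵢ log₂ pᵢ.
−0.252·log₂(0.252) = 0.5011
−0.273·log₂(0.273) = 0.5113
−0.148·log₂(0.148) = 0.4079
−0.327·log₂(0.327) = 0.5273
Sum ≈ 1.9477 → 1.9477 bits.

1.9477 bits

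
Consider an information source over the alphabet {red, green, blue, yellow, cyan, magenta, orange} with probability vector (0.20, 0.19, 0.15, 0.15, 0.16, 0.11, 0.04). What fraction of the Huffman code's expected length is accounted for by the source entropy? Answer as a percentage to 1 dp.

Entropy H = −Σ p log₂ p ≈ 2.6998 bits.
Huffman merges: 1/25+11/100→3/20; 3/20+3/20→3/10; 3/20+4/25→31/100; 19/100+1/5→39/100; 3/10+31/100→61/100; 39/100+61/100→1. L = 69/25 ≈ 2.7600.
Efficiency = H/L = 2.6998/2.7600 = 97.8%.

97.8%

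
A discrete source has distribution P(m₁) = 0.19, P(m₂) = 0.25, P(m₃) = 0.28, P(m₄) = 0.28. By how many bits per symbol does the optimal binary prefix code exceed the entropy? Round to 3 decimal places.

Entropy H = −Σ p log₂ p ≈ 1.9837 bits.
Huffman merges: 19/100+1/4→11/25; 7/25+7/25→14/25; 11/25+14/25→1. L = 2 ≈ 2.0000.
L − H = 2.0000 − 1.9837 = 0.016 bits.

0.016 bits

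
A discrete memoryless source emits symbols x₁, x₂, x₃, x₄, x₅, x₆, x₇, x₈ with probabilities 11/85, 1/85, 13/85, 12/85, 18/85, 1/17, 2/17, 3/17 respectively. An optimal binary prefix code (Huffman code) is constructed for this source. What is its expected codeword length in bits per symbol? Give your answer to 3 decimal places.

2.859 bits/symbol

Repeatedly combine the two least-probable nodes; the expected code length is the sum of the merged weights.
merge 1/85 + 1/17 → 6/85
merge 6/85 + 2/17 → 16/85
merge 11/85 + 12/85 → 23/85
merge 13/85 + 3/17 → 28/85
merge 16/85 + 18/85 → 2/5
merge 23/85 + 28/85 → 3/5
merge 2/5 + 3/5 → 1
L = 6/85 + 16/85 + 23/85 + 28/85 + 2/5 + 3/5 + 1 = 243/85 ≈ 2.859 bits/symbol.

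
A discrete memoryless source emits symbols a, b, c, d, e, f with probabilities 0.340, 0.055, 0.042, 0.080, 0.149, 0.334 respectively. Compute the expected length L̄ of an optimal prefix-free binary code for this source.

2.26 bits/symbol

Repeatedly combine the two least-probable nodes; the expected code length is the sum of the merged weights.
merge 21/500 + 11/200 → 97/1000
merge 2/25 + 97/1000 → 177/1000
merge 149/1000 + 177/1000 → 163/500
merge 163/500 + 167/500 → 33/50
merge 17/50 + 33/50 → 1
L = 97/1000 + 177/1000 + 163/500 + 33/50 + 1 = 113/50 = 2.26 bits/symbol.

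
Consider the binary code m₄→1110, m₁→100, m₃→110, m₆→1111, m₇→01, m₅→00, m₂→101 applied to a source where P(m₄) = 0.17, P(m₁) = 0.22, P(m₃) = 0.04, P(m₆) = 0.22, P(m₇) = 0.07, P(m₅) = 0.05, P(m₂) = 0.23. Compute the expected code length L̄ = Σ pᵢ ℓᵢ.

L̄ = Σ pᵢ·ℓᵢ = 0.17·4 + 0.22·3 + 0.04·3 + 0.22·4 + 0.07·2 + 0.05·2 + 0.23·3 = 3.27 bits/symbol.

3.27 bits/symbol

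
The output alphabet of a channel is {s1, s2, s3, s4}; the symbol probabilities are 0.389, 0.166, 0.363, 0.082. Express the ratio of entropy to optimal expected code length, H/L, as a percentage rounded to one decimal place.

Entropy H = −Σ p log₂ p ≈ 1.7865 bits.
Huffman merges: 41/500+83/500→31/125; 31/125+363/1000→611/1000; 389/1000+611/1000→1. L = 1859/1000 ≈ 1.8590.
Efficiency = H/L = 1.7865/1.8590 = 96.1%.

96.1%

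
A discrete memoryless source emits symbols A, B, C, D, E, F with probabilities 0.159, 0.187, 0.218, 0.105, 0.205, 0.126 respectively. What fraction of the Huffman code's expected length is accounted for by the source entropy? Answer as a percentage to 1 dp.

98.6%

Entropy H = −Σ p log₂ p ≈ 2.5399 bits.
Huffman merges: 21/200+63/500→231/1000; 159/1000+187/1000→173/500; 41/200+109/500→423/1000; 231/1000+173/500→577/1000; 423/1000+577/1000→1. L = 2577/1000 ≈ 2.5770.
Efficiency = H/L = 2.5399/2.5770 = 98.6%.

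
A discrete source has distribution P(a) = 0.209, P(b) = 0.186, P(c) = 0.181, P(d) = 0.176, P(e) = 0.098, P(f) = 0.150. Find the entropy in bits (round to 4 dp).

2.5498 bits

H = −Σ pᵢ log₂ pᵢ.
−0.209·log₂(0.209) = 0.4720
−0.186·log₂(0.186) = 0.4514
−0.181·log₂(0.181) = 0.4463
−0.176·log₂(0.176) = 0.4411
−0.098·log₂(0.098) = 0.3284
−0.150·log₂(0.150) = 0.4105
Sum ≈ 2.5498 → 2.5498 bits.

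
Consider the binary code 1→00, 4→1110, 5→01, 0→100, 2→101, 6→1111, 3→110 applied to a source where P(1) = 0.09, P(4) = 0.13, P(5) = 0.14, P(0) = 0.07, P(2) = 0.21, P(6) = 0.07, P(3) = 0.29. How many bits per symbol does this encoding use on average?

2.97 bits/symbol

L̄ = Σ pᵢ·ℓᵢ = 0.09·2 + 0.13·4 + 0.14·2 + 0.07·3 + 0.21·3 + 0.07·4 + 0.29·3 = 2.97 bits/symbol.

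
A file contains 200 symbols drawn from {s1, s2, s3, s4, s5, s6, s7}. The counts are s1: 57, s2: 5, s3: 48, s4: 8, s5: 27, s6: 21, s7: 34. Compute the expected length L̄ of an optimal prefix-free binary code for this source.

Probabilities are the counts divided by 200.
Repeatedly combine the two least-probable nodes; the expected code length is the sum of the merged weights.
merge 1/40 + 1/25 → 13/200
merge 13/200 + 21/200 → 17/100
merge 27/200 + 17/100 → 61/200
merge 17/100 + 6/25 → 41/100
merge 57/200 + 61/200 → 59/100
merge 41/100 + 59/100 → 1
L = 13/200 + 17/100 + 61/200 + 41/100 + 59/100 + 1 = 127/50 = 2.54 bits/symbol.

2.54 bits/symbol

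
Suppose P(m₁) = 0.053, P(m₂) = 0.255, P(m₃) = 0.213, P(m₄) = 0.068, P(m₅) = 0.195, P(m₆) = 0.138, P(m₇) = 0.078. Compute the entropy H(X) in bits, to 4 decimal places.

H = −Σ pᵢ log₂ pᵢ.
−0.053·log₂(0.053) = 0.2246
−0.255·log₂(0.255) = 0.5027
−0.213·log₂(0.213) = 0.4752
−0.068·log₂(0.068) = 0.2637
−0.195·log₂(0.195) = 0.4599
−0.138·log₂(0.138) = 0.3943
−0.078·log₂(0.078) = 0.2871
Sum ≈ 2.6075 → 2.6075 bits.

2.6075 bits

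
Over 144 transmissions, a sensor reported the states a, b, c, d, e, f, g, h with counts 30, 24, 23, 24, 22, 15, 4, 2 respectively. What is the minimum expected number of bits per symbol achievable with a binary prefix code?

2.8125 bits/symbol

Probabilities are the counts divided by 144.
Repeatedly combine the two least-probable nodes; the expected code length is the sum of the merged weights.
merge 1/72 + 1/36 → 1/24
merge 1/24 + 5/48 → 7/48
merge 7/48 + 11/72 → 43/144
merge 23/144 + 1/6 → 47/144
merge 1/6 + 5/24 → 3/8
merge 43/144 + 47/144 → 5/8
merge 3/8 + 5/8 → 1
L = 1/24 + 7/48 + 43/144 + 47/144 + 3/8 + 5/8 + 1 = 45/16 = 2.8125 bits/symbol.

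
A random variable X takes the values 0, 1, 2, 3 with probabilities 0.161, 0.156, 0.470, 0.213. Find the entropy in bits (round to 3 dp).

1.830 bits

H = −Σ pᵢ log₂ pᵢ.
−0.161·log₂(0.161) = 0.4242
−0.156·log₂(0.156) = 0.4181
−0.470·log₂(0.470) = 0.5120
−0.213·log₂(0.213) = 0.4752
Sum ≈ 1.8295 → 1.830 bits.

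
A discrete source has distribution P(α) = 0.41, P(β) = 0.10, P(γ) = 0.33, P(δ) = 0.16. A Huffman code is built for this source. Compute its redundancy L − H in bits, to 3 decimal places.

0.040 bits

Entropy H = −Σ p log₂ p ≈ 1.8104 bits.
Huffman merges: 1/10+4/25→13/50; 13/50+33/100→59/100; 41/100+59/100→1. L = 37/20 ≈ 1.8500.
L − H = 1.8500 − 1.8104 = 0.040 bits.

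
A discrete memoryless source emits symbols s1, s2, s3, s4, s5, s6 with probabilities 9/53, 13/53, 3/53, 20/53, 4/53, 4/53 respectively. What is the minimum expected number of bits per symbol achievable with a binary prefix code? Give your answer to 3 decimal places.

2.340 bits/symbol

Repeatedly combine the two least-probable nodes; the expected code length is the sum of the merged weights.
merge 3/53 + 4/53 → 7/53
merge 4/53 + 7/53 → 11/53
merge 9/53 + 11/53 → 20/53
merge 13/53 + 20/53 → 33/53
merge 20/53 + 33/53 → 1
L = 7/53 + 11/53 + 20/53 + 33/53 + 1 = 124/53 ≈ 2.340 bits/symbol.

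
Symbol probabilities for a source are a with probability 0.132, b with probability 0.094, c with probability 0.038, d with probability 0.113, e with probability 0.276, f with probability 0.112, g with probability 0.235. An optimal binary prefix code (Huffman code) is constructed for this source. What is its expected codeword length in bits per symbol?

Repeatedly combine the two least-probable nodes; the expected code length is the sum of the merged weights.
merge 19/500 + 47/500 → 33/250
merge 14/125 + 113/1000 → 9/40
merge 33/250 + 33/250 → 33/125
merge 9/40 + 47/200 → 23/50
merge 33/125 + 69/250 → 27/50
merge 23/50 + 27/50 → 1
L = 33/250 + 9/40 + 33/125 + 23/50 + 27/50 + 1 = 2621/1000 = 2.621 bits/symbol.

2.621 bits/symbol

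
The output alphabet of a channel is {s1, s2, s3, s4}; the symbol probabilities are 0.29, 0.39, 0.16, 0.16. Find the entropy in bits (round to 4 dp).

H = −Σ pᵢ log₂ pᵢ.
−0.29·log₂(0.29) = 0.5179
−0.39·log₂(0.39) = 0.5298
−0.16·log₂(0.16) = 0.4230
−0.16·log₂(0.16) = 0.4230
Sum ≈ 1.8937 → 1.8937 bits.

1.8937 bits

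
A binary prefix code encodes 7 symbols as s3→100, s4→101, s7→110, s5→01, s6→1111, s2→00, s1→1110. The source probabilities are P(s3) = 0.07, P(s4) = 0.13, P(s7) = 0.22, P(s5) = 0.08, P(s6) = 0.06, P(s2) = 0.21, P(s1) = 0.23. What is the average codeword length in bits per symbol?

3 bits/symbol

L̄ = Σ pᵢ·ℓᵢ = 0.07·3 + 0.13·3 + 0.22·3 + 0.08·2 + 0.06·4 + 0.21·2 + 0.23·4 = 3 bits/symbol.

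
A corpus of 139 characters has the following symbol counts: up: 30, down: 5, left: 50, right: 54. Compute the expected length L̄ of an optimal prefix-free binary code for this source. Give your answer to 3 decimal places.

1.863 bits/symbol

Probabilities are the counts divided by 139.
Repeatedly combine the two least-probable nodes; the expected code length is the sum of the merged weights.
merge 5/139 + 30/139 → 35/139
merge 35/139 + 50/139 → 85/139
merge 54/139 + 85/139 → 1
L = 35/139 + 85/139 + 1 = 259/139 ≈ 1.863 bits/symbol.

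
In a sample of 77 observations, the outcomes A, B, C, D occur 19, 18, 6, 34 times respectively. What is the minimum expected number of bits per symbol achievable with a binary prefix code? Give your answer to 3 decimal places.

1.870 bits/symbol

Probabilities are the counts divided by 77.
Repeatedly combine the two least-probable nodes; the expected code length is the sum of the merged weights.
merge 6/77 + 18/77 → 24/77
merge 19/77 + 24/77 → 43/77
merge 34/77 + 43/77 → 1
L = 24/77 + 43/77 + 1 = 144/77 ≈ 1.870 bits/symbol.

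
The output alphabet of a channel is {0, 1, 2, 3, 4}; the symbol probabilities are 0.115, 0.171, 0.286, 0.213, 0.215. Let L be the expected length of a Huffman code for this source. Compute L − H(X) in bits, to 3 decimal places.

Entropy H = −Σ p log₂ p ≈ 2.2630 bits.
Huffman merges: 23/200+171/1000→143/500; 213/1000+43/200→107/250; 143/500+143/500→143/250; 107/250+143/250→1. L = 1143/500 ≈ 2.2860.
L − H = 2.2860 − 2.2630 = 0.023 bits.

0.023 bits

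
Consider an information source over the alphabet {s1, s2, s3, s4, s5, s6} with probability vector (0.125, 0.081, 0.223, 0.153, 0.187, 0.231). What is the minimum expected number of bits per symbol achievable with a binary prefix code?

2.546 bits/symbol

Repeatedly combine the two least-probable nodes; the expected code length is the sum of the merged weights.
merge 81/1000 + 1/8 → 103/500
merge 153/1000 + 187/1000 → 17/50
merge 103/500 + 223/1000 → 429/1000
merge 231/1000 + 17/50 → 571/1000
merge 429/1000 + 571/1000 → 1
L = 103/500 + 17/50 + 429/1000 + 571/1000 + 1 = 1273/500 = 2.546 bits/symbol.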